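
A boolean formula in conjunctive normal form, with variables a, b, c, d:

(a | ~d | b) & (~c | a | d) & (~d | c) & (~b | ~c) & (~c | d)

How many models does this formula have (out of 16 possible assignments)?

5

The models are:
  a=0 b=0 c=0 d=0
  a=0 b=1 c=0 d=0
  a=1 b=0 c=0 d=0
  a=1 b=0 c=1 d=1
  a=1 b=1 c=0 d=0
Count: 5.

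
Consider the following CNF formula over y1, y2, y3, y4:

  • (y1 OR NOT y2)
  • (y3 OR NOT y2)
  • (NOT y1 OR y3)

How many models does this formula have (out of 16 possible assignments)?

Case analysis on y1 and y2:
  y1=1, y2=1: remaining (y3,y4) ∈ {(1,0); (1,1)} — 2.
  y1=1, y2=0: remaining (y3,y4) ∈ {(1,0); (1,1)} — 2.
  y1=0, y2=1: a clause becomes empty — 0.
  y1=0, y2=0: remaining (y3,y4) ∈ {(0,0); (0,1); (1,0); (1,1)} — 4.
Total: 2 + 2 + 0 + 4 = 8.

8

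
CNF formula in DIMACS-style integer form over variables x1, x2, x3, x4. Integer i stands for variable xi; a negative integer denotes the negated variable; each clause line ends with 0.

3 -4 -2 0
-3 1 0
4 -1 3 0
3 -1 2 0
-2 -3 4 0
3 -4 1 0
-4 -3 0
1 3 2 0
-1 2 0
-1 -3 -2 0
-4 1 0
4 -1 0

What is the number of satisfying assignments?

1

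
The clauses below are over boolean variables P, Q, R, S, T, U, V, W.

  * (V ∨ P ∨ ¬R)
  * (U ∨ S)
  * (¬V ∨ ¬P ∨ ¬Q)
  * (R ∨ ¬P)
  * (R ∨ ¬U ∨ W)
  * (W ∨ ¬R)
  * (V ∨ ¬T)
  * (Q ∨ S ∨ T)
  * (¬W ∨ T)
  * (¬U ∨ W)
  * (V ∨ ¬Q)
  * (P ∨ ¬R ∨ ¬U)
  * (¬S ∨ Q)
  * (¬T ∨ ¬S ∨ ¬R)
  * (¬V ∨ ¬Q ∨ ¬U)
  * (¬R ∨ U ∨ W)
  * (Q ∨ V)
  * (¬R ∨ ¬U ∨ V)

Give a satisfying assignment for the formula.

P=F, Q=T, R=F, S=T, T=T, U=F, V=T, W=F

Try P = False.
Set Q = True and propagate.
  then V is forced to True.
  then U is forced to False.
  then S is forced to True.
The remaining clauses are satisfied by R = False, T = True, W = False.
Every clause has at least one true literal under this assignment.
Check each clause:
  1. (P ∨ V ∨ ¬R) — ¬R is true.
  2. (S ∨ U) — S is true.
  3. (¬P ∨ ¬V ∨ ¬Q) — ¬P is true.
  4. (¬P ∨ R) — ¬P is true.
  5. (R ∨ W ∨ ¬U) — ¬U is true.
  6. (¬R ∨ W) — ¬R is true.
  7. (¬T ∨ V) — V is true.
  8. (S ∨ T ∨ Q) — Q is true.
  9. (¬W ∨ T) — ¬W is true.
  10. (¬U ∨ W) — ¬U is true.
  11. (¬Q ∨ V) — V is true.
  12. (¬U ∨ ¬R ∨ P) — ¬U is true.
  13. (¬S ∨ Q) — Q is true.
  14. (¬R ∨ ¬S ∨ ¬T) — ¬R is true.
  15. (¬Q ∨ ¬U ∨ ¬V) — ¬U is true.
  16. (W ∨ ¬R ∨ U) — ¬R is true.
  17. (Q ∨ V) — Q is true.
  18. (¬U ∨ V ∨ ¬R) — ¬U is true.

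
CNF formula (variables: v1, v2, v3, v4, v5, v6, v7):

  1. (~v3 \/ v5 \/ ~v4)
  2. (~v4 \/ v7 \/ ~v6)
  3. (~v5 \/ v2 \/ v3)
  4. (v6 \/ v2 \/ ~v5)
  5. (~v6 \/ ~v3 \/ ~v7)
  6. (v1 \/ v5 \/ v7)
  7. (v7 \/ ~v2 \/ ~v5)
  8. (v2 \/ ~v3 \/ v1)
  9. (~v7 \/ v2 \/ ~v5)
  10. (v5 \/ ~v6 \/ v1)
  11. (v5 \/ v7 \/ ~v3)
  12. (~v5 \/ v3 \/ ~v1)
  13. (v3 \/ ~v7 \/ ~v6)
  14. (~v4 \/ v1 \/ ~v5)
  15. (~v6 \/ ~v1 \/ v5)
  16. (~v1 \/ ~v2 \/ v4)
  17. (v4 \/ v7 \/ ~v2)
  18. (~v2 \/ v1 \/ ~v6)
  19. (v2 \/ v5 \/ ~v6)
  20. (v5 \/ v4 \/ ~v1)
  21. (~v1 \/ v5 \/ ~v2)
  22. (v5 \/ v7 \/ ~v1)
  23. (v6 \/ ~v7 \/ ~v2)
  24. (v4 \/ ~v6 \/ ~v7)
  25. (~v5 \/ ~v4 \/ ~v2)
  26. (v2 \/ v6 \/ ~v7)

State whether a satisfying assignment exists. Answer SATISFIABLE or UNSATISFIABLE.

Branch on v1: take v1 = True.
Branch on v2: take v2 = False.
For the remaining variables, v3 = True, v4 = False, v5 = True, v6 = True, v7 = False works.
So v1=T, v2=F, v3=T, v4=F, v5=T, v6=T, v7=F is a satisfying assignment.

SATISFIABLE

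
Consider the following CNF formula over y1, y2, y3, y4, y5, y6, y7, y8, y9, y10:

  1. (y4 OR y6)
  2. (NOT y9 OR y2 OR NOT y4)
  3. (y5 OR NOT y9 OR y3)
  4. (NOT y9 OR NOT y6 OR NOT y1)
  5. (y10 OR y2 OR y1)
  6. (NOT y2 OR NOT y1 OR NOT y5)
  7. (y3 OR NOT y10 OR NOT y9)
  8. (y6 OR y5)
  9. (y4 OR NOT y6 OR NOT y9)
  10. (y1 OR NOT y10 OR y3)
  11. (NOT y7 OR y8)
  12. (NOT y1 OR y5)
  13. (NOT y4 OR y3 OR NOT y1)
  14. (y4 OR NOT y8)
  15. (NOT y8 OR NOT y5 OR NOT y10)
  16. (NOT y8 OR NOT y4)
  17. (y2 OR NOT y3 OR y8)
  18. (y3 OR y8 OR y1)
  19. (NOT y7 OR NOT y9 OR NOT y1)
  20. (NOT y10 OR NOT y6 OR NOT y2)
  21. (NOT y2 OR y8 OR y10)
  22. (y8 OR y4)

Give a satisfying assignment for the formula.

y1=0  y2=1  y3=1  y4=1  y5=1  y6=0  y7=0  y8=0  y9=0  y10=1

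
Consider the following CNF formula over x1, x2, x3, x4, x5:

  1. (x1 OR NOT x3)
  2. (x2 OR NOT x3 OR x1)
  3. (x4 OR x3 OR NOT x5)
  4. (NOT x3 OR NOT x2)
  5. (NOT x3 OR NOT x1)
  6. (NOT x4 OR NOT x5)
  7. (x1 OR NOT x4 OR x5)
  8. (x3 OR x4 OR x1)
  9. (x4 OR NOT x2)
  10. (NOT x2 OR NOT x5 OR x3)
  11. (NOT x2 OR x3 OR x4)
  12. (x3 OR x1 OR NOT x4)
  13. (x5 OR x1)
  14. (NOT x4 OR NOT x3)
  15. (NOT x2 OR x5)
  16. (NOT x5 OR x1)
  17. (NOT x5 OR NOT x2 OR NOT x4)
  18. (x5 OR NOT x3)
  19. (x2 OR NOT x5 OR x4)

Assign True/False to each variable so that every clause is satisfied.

Set x1 = True and propagate.
  then x3 is forced to False.
For the remaining variables, x2 = False, x4 = True, x5 = False works.
Every clause has at least one true literal under this assignment.

x1=T  x2=F  x3=F  x4=T  x5=F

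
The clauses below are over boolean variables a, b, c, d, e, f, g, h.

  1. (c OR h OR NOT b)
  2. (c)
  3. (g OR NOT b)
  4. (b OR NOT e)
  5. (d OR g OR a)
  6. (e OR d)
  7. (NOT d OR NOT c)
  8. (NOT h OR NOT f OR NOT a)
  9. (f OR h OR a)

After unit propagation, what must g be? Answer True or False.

Unit clause (c) sets c = True.
In (NOT c OR NOT d), NOT c is now false; NOT d must hold, so d = False.
(e OR d) with d = False leaves only e, so e = True.
(NOT e OR b): since e = True, the clause reduces to (b). b = True.
(NOT b OR g) with b = True leaves only g, so g = True.

True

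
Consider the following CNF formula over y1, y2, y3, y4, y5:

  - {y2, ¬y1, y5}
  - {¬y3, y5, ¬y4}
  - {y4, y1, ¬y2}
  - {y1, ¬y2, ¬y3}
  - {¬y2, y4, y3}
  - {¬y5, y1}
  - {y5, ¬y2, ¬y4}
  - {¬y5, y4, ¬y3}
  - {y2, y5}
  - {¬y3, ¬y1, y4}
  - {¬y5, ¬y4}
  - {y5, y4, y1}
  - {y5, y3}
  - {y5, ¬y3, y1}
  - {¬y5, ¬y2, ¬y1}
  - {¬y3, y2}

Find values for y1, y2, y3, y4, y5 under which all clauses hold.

y1=True, y2=False, y3=False, y4=False, y5=True

Set y1 = True and propagate.
Try y2 = False.
  then y5 is forced to True.
  then y4 is forced to False.
  then y3 is forced to False.
Every clause has at least one true literal under this assignment.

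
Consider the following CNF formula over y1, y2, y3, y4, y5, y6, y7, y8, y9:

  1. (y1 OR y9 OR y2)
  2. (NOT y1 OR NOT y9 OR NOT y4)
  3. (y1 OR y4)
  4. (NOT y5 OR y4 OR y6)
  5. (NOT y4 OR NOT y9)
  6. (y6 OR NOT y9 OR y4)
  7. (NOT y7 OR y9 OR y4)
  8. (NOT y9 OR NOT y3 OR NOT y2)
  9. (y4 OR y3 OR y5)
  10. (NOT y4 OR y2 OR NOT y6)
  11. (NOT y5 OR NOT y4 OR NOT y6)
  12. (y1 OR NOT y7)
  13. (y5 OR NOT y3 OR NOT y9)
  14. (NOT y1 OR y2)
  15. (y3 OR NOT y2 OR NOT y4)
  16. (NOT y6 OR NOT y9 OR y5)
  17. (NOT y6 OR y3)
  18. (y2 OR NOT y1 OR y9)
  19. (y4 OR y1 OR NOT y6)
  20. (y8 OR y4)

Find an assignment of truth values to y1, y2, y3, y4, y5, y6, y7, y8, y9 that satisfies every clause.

y1 = False, y2 = True, y3 = True, y4 = True, y5 = False, y6 = True, y7 = False, y8 = False, y9 = False

Check each clause:
  1. (y1 OR y9 OR y2) — y2 is true.
  2. (NOT y1 OR NOT y9 OR NOT y4) — NOT y1 is true.
  3. (y4 OR y1) — y4 is true.
  4. (y6 OR y4 OR NOT y5) — NOT y5 is true.
  5. (NOT y4 OR NOT y9) — NOT y9 is true.
  6. (NOT y9 OR y4 OR y6) — y4 is true.
  7. (y4 OR NOT y7 OR y9) — NOT y7 is true.
  8. (NOT y2 OR NOT y3 OR NOT y9) — NOT y9 is true.
  9. (y3 OR y4 OR y5) — y3 is true.
  10. (y2 OR NOT y6 OR NOT y4) — y2 is true.
  11. (NOT y5 OR NOT y4 OR NOT y6) — NOT y5 is true.
  12. (y1 OR NOT y7) — NOT y7 is true.
  13. (NOT y3 OR y5 OR NOT y9) — NOT y9 is true.
  14. (y2 OR NOT y1) — y2 is true.
  15. (NOT y4 OR NOT y2 OR y3) — y3 is true.
  16. (NOT y9 OR y5 OR NOT y6) — NOT y9 is true.
  17. (NOT y6 OR y3) — y3 is true.
  18. (NOT y1 OR y9 OR y2) — y2 is true.
  19. (y4 OR y1 OR NOT y6) — y4 is true.
  20. (y8 OR y4) — y4 is true.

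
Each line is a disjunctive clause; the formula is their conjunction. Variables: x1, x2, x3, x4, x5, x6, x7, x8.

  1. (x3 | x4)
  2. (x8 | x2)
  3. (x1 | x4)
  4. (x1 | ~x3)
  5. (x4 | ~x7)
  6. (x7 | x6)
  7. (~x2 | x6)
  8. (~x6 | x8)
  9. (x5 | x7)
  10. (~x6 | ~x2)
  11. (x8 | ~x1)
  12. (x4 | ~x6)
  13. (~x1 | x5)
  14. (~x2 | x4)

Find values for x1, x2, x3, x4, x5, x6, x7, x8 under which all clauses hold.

x1=True, x2=False, x3=True, x4=True, x5=True, x6=True, x7=True, x8=True

Pure literal: x4 appears only positively; assign x4 = True.
Pure literal: x5 appears only positively; assign x5 = True.
Branch on x1: take x1 = True.
  then x8 is forced to True.
The remaining clauses are satisfied by x2 = False, x3 = True, x6 = True, x7 = True.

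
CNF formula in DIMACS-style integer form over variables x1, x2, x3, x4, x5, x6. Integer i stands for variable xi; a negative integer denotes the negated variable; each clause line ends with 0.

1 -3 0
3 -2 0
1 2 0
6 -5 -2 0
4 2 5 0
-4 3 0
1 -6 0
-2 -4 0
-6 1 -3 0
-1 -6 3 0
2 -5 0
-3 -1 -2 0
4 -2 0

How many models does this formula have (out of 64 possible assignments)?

2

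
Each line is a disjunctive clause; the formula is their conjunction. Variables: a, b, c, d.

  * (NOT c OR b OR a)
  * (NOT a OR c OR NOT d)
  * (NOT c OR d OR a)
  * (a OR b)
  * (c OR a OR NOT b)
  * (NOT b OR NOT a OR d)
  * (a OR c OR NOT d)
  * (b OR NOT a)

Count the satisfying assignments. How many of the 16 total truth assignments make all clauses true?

2

Satisfying assignments:
  a=F b=T c=T d=T
  a=T b=T c=T d=T
That's 2 in total.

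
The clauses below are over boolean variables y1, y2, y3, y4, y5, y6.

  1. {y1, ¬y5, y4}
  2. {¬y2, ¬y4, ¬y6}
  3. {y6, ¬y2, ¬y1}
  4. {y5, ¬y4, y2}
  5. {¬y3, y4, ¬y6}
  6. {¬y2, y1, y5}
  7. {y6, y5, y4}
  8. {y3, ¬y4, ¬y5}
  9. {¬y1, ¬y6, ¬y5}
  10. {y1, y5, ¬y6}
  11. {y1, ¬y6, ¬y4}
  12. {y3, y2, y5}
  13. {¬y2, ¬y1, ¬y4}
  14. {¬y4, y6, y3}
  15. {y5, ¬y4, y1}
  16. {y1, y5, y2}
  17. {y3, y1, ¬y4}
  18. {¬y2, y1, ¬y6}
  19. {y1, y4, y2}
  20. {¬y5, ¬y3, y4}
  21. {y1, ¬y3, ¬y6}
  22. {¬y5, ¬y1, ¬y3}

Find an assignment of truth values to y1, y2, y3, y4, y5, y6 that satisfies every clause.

y1 = 0, y2 = 0, y3 = 1, y4 = 1, y5 = 1, y6 = 0

Try y1 = False.
Set y2 = False and propagate.
  then y5 is forced to True.
  then y4 is forced to True.
  then y3 is forced to True.
  then y6 is forced to False.
Check each clause:
  1. {y4, ¬y5, y1} — y4 is true.
  2. {¬y6, ¬y4, ¬y2} — ¬y6 is true.
  3. {¬y1, ¬y2, y6} — ¬y1 is true.
  4. {y5, y2, ¬y4} — y5 is true.
  5. {¬y6, ¬y3, y4} — ¬y6 is true.
  6. {¬y2, y1, y5} — y5 is true.
  7. {y4, y5, y6} — y4 is true.
  8. {y3, ¬y5, ¬y4} — y3 is true.
  9. {¬y1, ¬y6, ¬y5} — ¬y6 is true.
  10. {¬y6, y5, y1} — ¬y6 is true.
  11. {¬y4, ¬y6, y1} — ¬y6 is true.
  12. {y5, y3, y2} — y3 is true.
  13. {¬y1, ¬y4, ¬y2} — ¬y1 is true.
  14. {y6, y3, ¬y4} — y3 is true.
  15. {y1, y5, ¬y4} — y5 is true.
  16. {y2, y5, y1} — y5 is true.
  17. {y3, ¬y4, y1} — y3 is true.
  18. {¬y2, y1, ¬y6} — ¬y6 is true.
  19. {y4, y1, y2} — y4 is true.
  20. {¬y5, ¬y3, y4} — y4 is true.
  21. {y1, ¬y6, ¬y3} — ¬y6 is true.
  22. {¬y1, ¬y3, ¬y5} — ¬y1 is true.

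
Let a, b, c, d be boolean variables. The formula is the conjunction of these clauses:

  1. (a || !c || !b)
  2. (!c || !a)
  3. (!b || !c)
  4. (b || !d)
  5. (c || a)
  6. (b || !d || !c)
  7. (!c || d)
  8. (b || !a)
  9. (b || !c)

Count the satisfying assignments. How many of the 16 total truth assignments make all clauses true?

Satisfying assignments:
  a=1 b=1 c=0 d=0
  a=1 b=1 c=0 d=1
Count: 2.

2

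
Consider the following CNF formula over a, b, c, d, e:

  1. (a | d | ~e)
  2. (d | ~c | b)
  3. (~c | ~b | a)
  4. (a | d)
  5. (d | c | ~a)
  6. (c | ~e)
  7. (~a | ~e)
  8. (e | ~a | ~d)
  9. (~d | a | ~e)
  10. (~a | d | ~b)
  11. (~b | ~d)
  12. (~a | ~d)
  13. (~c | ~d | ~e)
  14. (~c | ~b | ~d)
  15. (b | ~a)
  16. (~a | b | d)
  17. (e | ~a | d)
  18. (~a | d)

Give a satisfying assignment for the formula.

Try a = False.
  then d is forced to True.
  then e is forced to False.
  then b is forced to False.
c is now unconstrained; take c = True.

a=F, b=F, c=T, d=T, e=F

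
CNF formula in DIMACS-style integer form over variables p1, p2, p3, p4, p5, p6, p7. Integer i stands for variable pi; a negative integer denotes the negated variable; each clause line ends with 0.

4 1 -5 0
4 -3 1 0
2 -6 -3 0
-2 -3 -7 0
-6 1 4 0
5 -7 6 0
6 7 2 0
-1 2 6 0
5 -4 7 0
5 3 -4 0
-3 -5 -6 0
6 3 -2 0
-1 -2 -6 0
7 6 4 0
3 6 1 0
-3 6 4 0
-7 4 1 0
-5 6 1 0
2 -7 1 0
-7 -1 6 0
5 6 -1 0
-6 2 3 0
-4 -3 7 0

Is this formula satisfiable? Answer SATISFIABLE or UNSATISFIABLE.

SATISFIABLE

Branch on p1: take p1 = False.
Try p2 = True.
The remaining clauses are satisfied by p3 = False, p4 = True, p5 = True, p6 = True, p7 = False.
Every clause has at least one true literal under this assignment.
So p1 = False, p2 = True, p3 = False, p4 = True, p5 = True, p6 = True, p7 = False is a satisfying assignment.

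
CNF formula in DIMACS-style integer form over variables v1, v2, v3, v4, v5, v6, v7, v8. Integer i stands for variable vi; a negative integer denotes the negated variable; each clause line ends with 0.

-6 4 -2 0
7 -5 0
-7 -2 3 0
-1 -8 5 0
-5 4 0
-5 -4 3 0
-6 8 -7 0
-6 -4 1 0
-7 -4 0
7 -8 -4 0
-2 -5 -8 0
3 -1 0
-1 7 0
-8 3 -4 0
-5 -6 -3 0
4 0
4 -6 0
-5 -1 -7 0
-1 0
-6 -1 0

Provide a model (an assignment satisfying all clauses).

v1=F  v2=T  v3=F  v4=T  v5=F  v6=F  v7=F  v8=F

(v4) is a unit clause, so v4 = True.
Unit propagation: (~v7) forces v7 = False.
(~v5) is a unit clause, so v5 = False.
(~v8) is a unit clause, so v8 = False.
(~v1) is a unit clause, so v1 = False.
(~v6) is a unit clause, so v6 = False.
v2, v3 are now unconstrained; take v2 = True, v3 = False.
Every clause has at least one true literal under this assignment.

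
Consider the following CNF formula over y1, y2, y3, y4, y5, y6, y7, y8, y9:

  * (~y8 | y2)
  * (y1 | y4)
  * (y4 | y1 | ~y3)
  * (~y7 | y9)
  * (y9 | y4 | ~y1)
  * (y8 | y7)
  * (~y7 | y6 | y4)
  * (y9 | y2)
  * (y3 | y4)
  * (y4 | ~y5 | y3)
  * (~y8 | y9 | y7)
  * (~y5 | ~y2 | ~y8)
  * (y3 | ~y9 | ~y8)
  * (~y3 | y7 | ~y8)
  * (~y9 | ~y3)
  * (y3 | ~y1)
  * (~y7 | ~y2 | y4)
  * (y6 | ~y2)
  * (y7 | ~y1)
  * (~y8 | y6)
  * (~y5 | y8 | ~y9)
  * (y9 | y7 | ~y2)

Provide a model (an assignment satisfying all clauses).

Pure literal: y4 appears only positively; assign y4 = True.
y5 occurs only negated in the remaining clauses — set y5 = False.
Branch on y1: take y1 = False.
For the remaining variables, y2 = False, y3 = False, y6 = False, y7 = True, y8 = False, y9 = True works.
Every clause has at least one true literal under this assignment.

y1 = F, y2 = F, y3 = F, y4 = T, y5 = F, y6 = F, y7 = T, y8 = F, y9 = T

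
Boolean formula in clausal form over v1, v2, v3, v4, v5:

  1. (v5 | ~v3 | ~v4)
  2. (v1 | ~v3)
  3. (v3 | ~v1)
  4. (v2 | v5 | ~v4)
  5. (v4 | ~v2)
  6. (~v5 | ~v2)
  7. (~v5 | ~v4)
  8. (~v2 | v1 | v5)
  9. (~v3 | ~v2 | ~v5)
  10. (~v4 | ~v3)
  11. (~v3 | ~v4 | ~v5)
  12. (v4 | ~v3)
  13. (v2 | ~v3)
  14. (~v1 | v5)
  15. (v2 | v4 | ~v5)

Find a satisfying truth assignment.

v1=False, v2=False, v3=False, v4=False, v5=False

Branch on v1: take v1 = False.
  then v3 is forced to False.
Branch on v2: take v2 = False.
For the remaining variables, v4 = False, v5 = False works.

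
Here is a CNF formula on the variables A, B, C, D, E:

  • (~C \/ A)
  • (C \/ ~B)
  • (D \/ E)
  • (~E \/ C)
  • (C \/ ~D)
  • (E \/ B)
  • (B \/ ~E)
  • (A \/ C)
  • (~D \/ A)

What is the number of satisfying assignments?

3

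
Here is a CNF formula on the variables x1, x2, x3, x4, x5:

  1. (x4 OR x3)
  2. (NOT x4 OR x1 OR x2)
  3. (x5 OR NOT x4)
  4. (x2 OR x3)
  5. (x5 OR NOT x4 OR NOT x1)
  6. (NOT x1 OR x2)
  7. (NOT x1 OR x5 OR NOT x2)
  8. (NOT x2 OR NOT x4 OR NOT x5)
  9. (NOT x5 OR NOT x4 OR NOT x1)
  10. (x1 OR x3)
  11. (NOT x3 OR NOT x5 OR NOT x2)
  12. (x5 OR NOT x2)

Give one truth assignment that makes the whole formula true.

Set x1 = False and propagate.
  then x3 is forced to True.
The remaining clauses are satisfied by x2 = False, x4 = False, x5 = True.
Every clause has at least one true literal under this assignment.

x1 = F, x2 = F, x3 = T, x4 = F, x5 = T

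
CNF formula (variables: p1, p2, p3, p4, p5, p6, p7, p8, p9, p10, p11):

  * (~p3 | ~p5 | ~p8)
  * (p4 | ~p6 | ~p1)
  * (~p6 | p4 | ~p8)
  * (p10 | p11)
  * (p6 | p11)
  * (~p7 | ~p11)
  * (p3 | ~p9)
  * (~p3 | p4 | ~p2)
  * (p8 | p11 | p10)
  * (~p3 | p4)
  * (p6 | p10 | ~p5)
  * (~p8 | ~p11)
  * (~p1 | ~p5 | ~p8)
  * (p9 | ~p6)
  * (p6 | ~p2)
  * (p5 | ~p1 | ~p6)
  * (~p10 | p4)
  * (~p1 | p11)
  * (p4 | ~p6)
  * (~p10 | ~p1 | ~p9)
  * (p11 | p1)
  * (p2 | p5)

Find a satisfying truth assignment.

p1=True, p2=False, p3=False, p4=True, p5=True, p6=False, p7=False, p8=False, p9=False, p10=True, p11=True

Check each clause:
  1. (~p8 | ~p3 | ~p5) — ~p8 is true.
  2. (p4 | ~p1 | ~p6) — ~p6 is true.
  3. (~p6 | p4 | ~p8) — ~p8 is true.
  4. (p11 | p10) — p10 is true.
  5. (p11 | p6) — p11 is true.
  6. (~p7 | ~p11) — ~p7 is true.
  7. (~p9 | p3) — ~p9 is true.
  8. (~p2 | ~p3 | p4) — p4 is true.
  9. (p8 | p10 | p11) — p10 is true.
  10. (~p3 | p4) — p4 is true.
  11. (~p5 | p10 | p6) — p10 is true.
  12. (~p8 | ~p11) — ~p8 is true.
  13. (~p1 | ~p5 | ~p8) — ~p8 is true.
  14. (p9 | ~p6) — ~p6 is true.
  15. (~p2 | p6) — ~p2 is true.
  16. (~p1 | ~p6 | p5) — ~p6 is true.
  17. (p4 | ~p10) — p4 is true.
  18. (~p1 | p11) — p11 is true.
  19. (p4 | ~p6) — ~p6 is true.
  20. (~p10 | ~p9 | ~p1) — ~p9 is true.
  21. (p11 | p1) — p1 is true.
  22. (p5 | p2) — p5 is true.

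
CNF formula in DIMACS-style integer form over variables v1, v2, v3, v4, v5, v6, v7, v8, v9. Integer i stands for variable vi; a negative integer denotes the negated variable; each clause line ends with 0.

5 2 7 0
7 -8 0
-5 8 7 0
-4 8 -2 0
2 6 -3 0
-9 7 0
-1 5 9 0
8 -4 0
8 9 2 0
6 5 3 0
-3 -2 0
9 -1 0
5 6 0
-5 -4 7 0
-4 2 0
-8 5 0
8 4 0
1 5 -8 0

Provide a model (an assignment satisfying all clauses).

v1=True, v2=True, v3=False, v4=False, v5=True, v6=False, v7=True, v8=True, v9=True

Check each clause:
  1. (v2 | v7 | v5) — v2 is true.
  2. (~v8 | v7) — v7 is true.
  3. (~v5 | v7 | v8) — v8 is true.
  4. (v8 | ~v4 | ~v2) — v8 is true.
  5. (v2 | ~v3 | v6) — v2 is true.
  6. (~v9 | v7) — v7 is true.
  7. (v5 | v9 | ~v1) — v9 is true.
  8. (~v4 | v8) — v8 is true.
  9. (v2 | v9 | v8) — v8 is true.
  10. (v5 | v6 | v3) — v5 is true.
  11. (~v3 | ~v2) — ~v3 is true.
  12. (~v1 | v9) — v9 is true.
  13. (v5 | v6) — v5 is true.
  14. (~v4 | v7 | ~v5) — ~v4 is true.
  15. (v2 | ~v4) — v2 is true.
  16. (~v8 | v5) — v5 is true.
  17. (v8 | v4) — v8 is true.
  18. (v1 | ~v8 | v5) — v1 is true.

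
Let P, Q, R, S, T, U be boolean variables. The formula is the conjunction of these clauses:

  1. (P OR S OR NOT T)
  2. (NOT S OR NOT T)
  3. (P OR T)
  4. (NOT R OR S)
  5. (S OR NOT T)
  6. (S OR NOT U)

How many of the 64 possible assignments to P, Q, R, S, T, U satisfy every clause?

10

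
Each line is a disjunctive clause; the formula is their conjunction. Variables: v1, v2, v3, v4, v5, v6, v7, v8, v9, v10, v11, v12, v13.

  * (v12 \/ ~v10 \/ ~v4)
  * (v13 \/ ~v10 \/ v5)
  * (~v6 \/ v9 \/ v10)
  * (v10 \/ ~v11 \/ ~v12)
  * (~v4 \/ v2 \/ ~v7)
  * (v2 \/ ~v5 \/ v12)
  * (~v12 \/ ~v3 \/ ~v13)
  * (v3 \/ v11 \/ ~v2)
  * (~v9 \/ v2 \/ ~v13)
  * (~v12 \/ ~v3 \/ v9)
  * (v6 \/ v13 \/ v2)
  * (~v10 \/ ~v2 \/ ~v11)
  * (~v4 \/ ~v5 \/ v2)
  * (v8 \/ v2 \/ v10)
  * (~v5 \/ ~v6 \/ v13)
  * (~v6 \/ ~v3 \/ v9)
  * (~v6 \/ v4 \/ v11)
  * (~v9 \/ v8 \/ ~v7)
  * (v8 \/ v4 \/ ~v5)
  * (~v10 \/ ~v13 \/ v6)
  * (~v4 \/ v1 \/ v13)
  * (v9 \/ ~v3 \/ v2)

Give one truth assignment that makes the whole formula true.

v1 = True  v2 = True  v3 = True  v4 = True  v5 = False  v6 = False  v7 = False  v8 = False  v9 = True  v10 = False  v11 = False  v12 = False  v13 = False

Check each clause:
  1. (v12 \/ ~v10 \/ ~v4) — ~v10 is true.
  2. (~v10 \/ v13 \/ v5) — ~v10 is true.
  3. (v10 \/ ~v6 \/ v9) — v9 is true.
  4. (v10 \/ ~v12 \/ ~v11) — ~v12 is true.
  5. (v2 \/ ~v7 \/ ~v4) — ~v7 is true.
  6. (v12 \/ v2 \/ ~v5) — v2 is true.
  7. (~v3 \/ ~v13 \/ ~v12) — ~v13 is true.
  8. (~v2 \/ v11 \/ v3) — v3 is true.
  9. (v2 \/ ~v13 \/ ~v9) — v2 is true.
  10. (v9 \/ ~v3 \/ ~v12) — v9 is true.
  11. (v6 \/ v2 \/ v13) — v2 is true.
  12. (~v2 \/ ~v10 \/ ~v11) — ~v11 is true.
  13. (~v5 \/ ~v4 \/ v2) — v2 is true.
  14. (v10 \/ v8 \/ v2) — v2 is true.
  15. (v13 \/ ~v6 \/ ~v5) — ~v6 is true.
  16. (v9 \/ ~v6 \/ ~v3) — v9 is true.
  17. (v4 \/ ~v6 \/ v11) — ~v6 is true.
  18. (v8 \/ ~v9 \/ ~v7) — ~v7 is true.
  19. (v8 \/ v4 \/ ~v5) — ~v5 is true.
  20. (~v13 \/ v6 \/ ~v10) — ~v13 is true.
  21. (v13 \/ ~v4 \/ v1) — v1 is true.
  22. (~v3 \/ v2 \/ v9) — v9 is true.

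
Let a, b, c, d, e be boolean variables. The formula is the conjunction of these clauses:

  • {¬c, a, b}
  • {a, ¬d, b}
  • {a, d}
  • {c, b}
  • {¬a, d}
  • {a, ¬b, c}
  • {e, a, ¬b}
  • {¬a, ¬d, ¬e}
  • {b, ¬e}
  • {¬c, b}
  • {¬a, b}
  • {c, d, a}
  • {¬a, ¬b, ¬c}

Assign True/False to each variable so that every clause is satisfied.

a=F, b=T, c=T, d=T, e=T

Check each clause:
  1. {b, a, ¬c} — b is true.
  2. {b, ¬d, a} — b is true.
  3. {d, a} — d is true.
  4. {c, b} — b is true.
  5. {d, ¬a} — d is true.
  6. {a, c, ¬b} — c is true.
  7. {e, ¬b, a} — e is true.
  8. {¬a, ¬d, ¬e} — ¬a is true.
  9. {¬e, b} — b is true.
  10. {¬c, b} — b is true.
  11. {b, ¬a} — b is true.
  12. {a, d, c} — c is true.
  13. {¬b, ¬c, ¬a} — ¬a is true.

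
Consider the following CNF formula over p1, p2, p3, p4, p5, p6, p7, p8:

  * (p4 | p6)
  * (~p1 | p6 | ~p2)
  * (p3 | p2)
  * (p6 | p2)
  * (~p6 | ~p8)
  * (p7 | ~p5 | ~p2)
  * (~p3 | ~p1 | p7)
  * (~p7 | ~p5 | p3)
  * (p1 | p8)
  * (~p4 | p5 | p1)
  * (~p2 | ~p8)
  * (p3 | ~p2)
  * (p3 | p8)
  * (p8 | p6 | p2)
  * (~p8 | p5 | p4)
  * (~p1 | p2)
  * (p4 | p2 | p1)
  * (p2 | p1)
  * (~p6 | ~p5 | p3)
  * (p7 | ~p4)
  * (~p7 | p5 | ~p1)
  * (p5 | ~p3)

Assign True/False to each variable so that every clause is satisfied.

Try p1 = True.
  then p2 is forced to True.
  then p6 is forced to True.
  then p8 is forced to False.
  then p3 is forced to True.
  then p7 is forced to True.
  then p5 is forced to True.
p4 is now unconstrained; take p4 = False.

p1=1  p2=1  p3=1  p4=0  p5=1  p6=1  p7=1  p8=0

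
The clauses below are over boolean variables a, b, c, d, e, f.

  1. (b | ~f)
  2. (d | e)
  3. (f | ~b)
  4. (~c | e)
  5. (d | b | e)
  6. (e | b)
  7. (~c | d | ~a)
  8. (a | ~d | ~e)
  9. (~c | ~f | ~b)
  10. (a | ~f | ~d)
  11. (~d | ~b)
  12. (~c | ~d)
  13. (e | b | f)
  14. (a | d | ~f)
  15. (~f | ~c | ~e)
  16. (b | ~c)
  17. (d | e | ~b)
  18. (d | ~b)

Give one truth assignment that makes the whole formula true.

a=1  b=0  c=0  d=1  e=1  f=0

Check each clause:
  1. (b | ~f) — ~f is true.
  2. (e | d) — d is true.
  3. (~b | f) — ~b is true.
  4. (e | ~c) — ~c is true.
  5. (e | b | d) — d is true.
  6. (e | b) — e is true.
  7. (~a | ~c | d) — d is true.
  8. (a | ~e | ~d) — a is true.
  9. (~b | ~c | ~f) — ~f is true.
  10. (~d | ~f | a) — a is true.
  11. (~d | ~b) — ~b is true.
  12. (~c | ~d) — ~c is true.
  13. (e | f | b) — e is true.
  14. (~f | a | d) — a is true.
  15. (~c | ~f | ~e) — ~f is true.
  16. (b | ~c) — ~c is true.
  17. (e | d | ~b) — d is true.
  18. (~b | d) — d is true.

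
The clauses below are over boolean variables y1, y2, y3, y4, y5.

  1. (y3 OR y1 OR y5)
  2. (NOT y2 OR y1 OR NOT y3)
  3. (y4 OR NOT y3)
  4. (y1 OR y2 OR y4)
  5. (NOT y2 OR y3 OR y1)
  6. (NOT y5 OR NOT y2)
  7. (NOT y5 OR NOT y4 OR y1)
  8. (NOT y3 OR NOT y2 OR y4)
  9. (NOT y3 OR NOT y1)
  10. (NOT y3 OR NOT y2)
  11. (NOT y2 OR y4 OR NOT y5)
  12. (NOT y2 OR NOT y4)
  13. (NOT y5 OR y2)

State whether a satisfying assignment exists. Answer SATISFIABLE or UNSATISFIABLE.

SATISFIABLE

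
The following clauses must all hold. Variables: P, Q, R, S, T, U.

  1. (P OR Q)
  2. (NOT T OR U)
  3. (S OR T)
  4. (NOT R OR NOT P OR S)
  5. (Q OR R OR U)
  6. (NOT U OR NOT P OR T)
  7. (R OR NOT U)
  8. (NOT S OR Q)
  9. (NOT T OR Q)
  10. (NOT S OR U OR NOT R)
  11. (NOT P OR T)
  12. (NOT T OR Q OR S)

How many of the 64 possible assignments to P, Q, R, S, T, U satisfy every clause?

The models are:
  P=0 Q=1 R=0 S=1 T=0 U=0
  P=0 Q=1 R=1 S=0 T=1 U=1
  P=0 Q=1 R=1 S=1 T=0 U=1
  P=0 Q=1 R=1 S=1 T=1 U=1
  P=1 Q=1 R=1 S=1 T=1 U=1
Count: 5.

5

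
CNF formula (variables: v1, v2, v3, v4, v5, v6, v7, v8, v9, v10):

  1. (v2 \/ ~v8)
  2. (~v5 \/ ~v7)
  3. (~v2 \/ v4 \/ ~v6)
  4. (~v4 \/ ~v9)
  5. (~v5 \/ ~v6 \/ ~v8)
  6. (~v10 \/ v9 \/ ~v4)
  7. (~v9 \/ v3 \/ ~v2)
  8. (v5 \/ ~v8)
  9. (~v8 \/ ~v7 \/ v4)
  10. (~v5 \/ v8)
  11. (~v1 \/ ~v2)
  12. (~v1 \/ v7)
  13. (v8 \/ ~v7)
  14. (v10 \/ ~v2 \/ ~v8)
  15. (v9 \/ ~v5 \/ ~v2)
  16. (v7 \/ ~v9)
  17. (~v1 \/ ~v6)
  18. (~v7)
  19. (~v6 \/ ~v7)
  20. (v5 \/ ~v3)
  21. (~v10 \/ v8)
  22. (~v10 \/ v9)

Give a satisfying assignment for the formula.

(~v7) is a unit clause, so v7 = False.
Unit propagation: (~v1) forces v1 = False.
(~v9) is a unit clause, so v9 = False.
Unit propagation: (~v10) forces v10 = False.
Pure literal: v3 appears only negated; assign v3 = False.
v6 occurs only negated in the remaining clauses — set v6 = False.
Set v2 = True and propagate.
  then v8 is forced to False.
  then v5 is forced to False.
v4 is now unconstrained; take v4 = False.
Every clause has at least one true literal under this assignment.

v1=False  v2=True  v3=False  v4=False  v5=False  v6=False  v7=False  v8=False  v9=False  v10=False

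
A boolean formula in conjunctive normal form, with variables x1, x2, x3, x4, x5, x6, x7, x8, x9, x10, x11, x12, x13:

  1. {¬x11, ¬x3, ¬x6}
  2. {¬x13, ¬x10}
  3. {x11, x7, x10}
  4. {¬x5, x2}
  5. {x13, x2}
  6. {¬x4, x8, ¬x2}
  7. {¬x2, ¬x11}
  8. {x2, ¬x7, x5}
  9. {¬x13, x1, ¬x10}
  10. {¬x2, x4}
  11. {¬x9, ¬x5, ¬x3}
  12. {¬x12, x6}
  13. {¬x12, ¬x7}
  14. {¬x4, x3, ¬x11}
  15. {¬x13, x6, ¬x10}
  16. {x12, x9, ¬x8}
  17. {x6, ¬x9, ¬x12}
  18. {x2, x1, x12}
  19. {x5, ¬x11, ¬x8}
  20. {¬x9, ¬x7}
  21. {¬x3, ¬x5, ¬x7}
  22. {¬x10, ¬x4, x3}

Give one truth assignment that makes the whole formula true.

x1=F, x2=F, x3=F, x4=F, x5=F, x6=T, x7=F, x8=F, x9=F, x10=F, x11=T, x12=T, x13=T

Branch on x1: take x1 = False.
The remaining clauses are satisfied by x2 = False, x3 = False, x4 = False, x5 = False, x6 = True, x7 = False, x8 = False, x9 = False, x10 = False, x11 = True, x12 = True, x13 = True.
Every clause has at least one true literal under this assignment.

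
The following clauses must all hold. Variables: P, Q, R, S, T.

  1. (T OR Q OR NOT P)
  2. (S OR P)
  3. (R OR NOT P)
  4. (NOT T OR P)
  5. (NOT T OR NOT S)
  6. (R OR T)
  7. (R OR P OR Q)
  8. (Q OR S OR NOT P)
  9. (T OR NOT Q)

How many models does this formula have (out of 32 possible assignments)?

2

Satisfying assignments:
  P=F Q=F R=T S=T T=F
  P=T Q=T R=T S=F T=T
That's 2 in total.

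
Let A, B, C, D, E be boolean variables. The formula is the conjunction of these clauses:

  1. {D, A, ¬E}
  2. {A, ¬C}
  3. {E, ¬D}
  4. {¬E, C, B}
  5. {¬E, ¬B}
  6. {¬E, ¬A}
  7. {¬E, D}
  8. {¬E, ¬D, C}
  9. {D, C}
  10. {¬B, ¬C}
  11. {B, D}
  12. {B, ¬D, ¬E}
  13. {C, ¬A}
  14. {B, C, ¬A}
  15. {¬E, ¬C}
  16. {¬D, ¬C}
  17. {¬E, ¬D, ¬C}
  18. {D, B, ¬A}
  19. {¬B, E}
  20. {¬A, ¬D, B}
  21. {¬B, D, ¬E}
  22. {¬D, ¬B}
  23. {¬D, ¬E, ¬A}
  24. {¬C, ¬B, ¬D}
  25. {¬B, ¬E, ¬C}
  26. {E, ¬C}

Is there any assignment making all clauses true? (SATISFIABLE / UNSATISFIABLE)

D = True:
  propagation gives E=True, B=False; an empty clause results — contradiction.
D = False:
  propagation gives E=False, C=True; an empty clause results — contradiction.
Every branch closes, so no satisfying assignment exists.

UNSATISFIABLE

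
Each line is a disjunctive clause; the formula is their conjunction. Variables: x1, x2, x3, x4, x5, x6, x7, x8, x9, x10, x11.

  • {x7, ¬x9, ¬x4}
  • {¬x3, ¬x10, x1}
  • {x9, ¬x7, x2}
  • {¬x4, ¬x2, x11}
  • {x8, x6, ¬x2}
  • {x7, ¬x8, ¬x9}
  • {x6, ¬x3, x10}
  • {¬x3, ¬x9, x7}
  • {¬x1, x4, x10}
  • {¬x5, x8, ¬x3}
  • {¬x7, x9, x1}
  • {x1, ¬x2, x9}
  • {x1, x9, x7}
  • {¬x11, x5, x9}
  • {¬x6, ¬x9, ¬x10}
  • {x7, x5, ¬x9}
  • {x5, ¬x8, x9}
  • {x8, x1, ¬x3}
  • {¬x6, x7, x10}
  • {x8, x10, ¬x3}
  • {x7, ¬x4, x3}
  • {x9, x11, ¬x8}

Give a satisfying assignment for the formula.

x1=F, x2=F, x3=F, x4=T, x5=T, x6=T, x7=T, x8=F, x9=T, x10=F, x11=F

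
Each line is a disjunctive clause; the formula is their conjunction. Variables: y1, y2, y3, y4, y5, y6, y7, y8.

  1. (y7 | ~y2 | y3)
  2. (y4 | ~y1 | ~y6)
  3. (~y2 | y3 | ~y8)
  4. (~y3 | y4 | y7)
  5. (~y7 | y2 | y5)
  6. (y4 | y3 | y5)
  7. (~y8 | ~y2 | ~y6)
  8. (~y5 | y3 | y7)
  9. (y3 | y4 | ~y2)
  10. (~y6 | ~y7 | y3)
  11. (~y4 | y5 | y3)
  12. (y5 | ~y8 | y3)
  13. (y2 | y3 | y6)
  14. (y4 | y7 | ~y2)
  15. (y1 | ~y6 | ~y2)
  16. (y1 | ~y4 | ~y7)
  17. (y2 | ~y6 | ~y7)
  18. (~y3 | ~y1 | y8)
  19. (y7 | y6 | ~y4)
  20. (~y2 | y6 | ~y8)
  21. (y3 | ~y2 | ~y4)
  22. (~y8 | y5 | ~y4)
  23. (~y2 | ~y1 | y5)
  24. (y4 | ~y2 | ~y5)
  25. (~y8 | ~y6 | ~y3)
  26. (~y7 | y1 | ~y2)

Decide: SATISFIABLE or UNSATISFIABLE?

SATISFIABLE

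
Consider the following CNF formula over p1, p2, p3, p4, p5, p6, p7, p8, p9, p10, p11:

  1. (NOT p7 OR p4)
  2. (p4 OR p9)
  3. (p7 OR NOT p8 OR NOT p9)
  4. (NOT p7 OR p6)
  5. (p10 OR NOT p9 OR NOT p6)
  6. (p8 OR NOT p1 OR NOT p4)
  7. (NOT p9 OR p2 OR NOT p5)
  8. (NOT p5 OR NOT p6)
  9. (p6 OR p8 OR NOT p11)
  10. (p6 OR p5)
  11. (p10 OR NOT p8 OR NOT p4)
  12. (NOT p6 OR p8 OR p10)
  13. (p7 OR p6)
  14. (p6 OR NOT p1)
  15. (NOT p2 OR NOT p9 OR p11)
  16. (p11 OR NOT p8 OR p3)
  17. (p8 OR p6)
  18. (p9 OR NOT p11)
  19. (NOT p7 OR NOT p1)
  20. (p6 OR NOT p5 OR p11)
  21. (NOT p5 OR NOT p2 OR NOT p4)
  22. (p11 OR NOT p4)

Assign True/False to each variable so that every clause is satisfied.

p1 = False  p2 = True  p3 = False  p4 = True  p5 = False  p6 = True  p7 = True  p8 = False  p9 = True  p10 = True  p11 = True

p1 occurs only negated in the remaining clauses — set p1 = False.
p10 occurs only positively in the remaining clauses — set p10 = True.
Set p2 = True and propagate.
Branch on p3: take p3 = False.
For the remaining variables, p4 = True, p5 = False, p6 = True, p7 = True, p8 = False, p9 = True, p11 = True works.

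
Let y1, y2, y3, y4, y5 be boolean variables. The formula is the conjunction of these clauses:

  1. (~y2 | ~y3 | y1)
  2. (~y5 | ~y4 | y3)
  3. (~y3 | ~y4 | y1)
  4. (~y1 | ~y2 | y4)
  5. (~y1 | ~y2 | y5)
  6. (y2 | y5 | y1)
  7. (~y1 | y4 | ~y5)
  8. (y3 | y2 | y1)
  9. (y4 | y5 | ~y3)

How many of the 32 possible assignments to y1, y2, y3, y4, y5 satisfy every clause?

Case analysis on y1 and y2:
  y1=1, y2=1: remaining (y3,y4,y5) ∈ {(1,1,1)} — 1.
  y1=1, y2=0: remaining (y3,y4,y5) ∈ {(0,0,0); (0,1,0); (1,1,0); (1,1,1)} — 4.
  y1=0, y2=1: remaining (y3,y4,y5) ∈ {(0,0,0); (0,0,1); (0,1,0)} — 3.
  y1=0, y2=0: remaining (y3,y4,y5) ∈ {(1,0,1)} — 1.
Total: 1 + 4 + 3 + 1 = 9.

9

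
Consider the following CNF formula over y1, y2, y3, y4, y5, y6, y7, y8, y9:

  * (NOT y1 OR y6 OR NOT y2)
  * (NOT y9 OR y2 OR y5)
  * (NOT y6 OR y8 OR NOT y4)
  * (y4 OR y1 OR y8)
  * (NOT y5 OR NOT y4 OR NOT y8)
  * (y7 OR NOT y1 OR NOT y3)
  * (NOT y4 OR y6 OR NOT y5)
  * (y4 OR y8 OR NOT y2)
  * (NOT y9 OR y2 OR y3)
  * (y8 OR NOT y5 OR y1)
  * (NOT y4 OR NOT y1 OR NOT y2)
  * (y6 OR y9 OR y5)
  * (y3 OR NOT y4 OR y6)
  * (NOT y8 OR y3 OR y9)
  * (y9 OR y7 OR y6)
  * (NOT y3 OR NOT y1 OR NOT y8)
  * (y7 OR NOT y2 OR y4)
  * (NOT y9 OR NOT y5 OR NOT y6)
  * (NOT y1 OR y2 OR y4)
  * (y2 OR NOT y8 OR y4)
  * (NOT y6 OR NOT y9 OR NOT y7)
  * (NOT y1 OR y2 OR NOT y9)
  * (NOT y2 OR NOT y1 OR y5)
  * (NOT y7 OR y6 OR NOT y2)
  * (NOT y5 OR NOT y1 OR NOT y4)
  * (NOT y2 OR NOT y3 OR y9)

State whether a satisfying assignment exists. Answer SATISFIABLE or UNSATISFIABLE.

SATISFIABLE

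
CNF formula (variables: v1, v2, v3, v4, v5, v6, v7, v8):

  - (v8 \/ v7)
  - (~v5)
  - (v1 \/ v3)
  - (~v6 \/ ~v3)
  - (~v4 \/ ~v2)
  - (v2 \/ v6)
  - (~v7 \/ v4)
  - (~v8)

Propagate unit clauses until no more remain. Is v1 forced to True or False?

(~v5) is a unit clause: v5 = False.
Unit clause (~v8) sets v8 = False.
In (v7 \/ v8), v8 is now false; v7 must hold, so v7 = True.
From (v4 \/ ~v7) and v7 = True: v4 = True.
From (~v4 \/ ~v2) and v4 = True: v2 = False.
From (v2 \/ v6) and v2 = False: v6 = True.
From (~v6 \/ ~v3) and v6 = True: v3 = False.
From (v3 \/ v1) and v3 = False: v1 = True.

True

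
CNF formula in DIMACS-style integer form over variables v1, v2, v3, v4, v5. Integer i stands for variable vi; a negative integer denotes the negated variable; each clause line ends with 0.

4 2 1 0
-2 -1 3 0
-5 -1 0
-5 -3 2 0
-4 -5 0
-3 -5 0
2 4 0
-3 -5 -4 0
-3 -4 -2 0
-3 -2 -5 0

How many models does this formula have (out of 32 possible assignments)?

Case analysis on v2 and v3:
  v2=1, v3=1: remaining (v1,v4,v5) ∈ {(0,0,0); (1,0,0)} — 2.
  v2=1, v3=0: remaining (v1,v4,v5) ∈ {(0,0,0); (0,0,1); (0,1,0)} — 3.
  v2=0, v3=1: remaining (v1,v4,v5) ∈ {(0,1,0); (1,1,0)} — 2.
  v2=0, v3=0: remaining (v1,v4,v5) ∈ {(0,1,0); (1,1,0)} — 2.
Total: 2 + 3 + 2 + 2 = 9.

9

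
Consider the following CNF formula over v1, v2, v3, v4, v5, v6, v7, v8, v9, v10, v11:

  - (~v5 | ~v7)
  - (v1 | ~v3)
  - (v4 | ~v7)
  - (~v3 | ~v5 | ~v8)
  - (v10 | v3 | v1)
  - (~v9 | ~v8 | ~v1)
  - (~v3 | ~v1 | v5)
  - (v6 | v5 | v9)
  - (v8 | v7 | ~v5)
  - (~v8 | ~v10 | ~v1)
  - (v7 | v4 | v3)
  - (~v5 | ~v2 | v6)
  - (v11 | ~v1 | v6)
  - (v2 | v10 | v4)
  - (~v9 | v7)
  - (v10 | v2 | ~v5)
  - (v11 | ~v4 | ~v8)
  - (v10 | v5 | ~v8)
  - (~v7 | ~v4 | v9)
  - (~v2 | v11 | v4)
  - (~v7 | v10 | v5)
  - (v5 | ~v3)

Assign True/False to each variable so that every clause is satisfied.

Pure literal: v11 appears only positively; assign v11 = True.
Set v1 = False and propagate.
  then v3 is forced to False.
  then v10 is forced to True.
Try v2 = False.
For the remaining variables, v4 = True, v5 = True, v6 = False, v7 = False, v8 = True, v9 = False works.
Every clause has at least one true literal under this assignment.

v1 = 0, v2 = 0, v3 = 0, v4 = 1, v5 = 1, v6 = 0, v7 = 0, v8 = 1, v9 = 0, v10 = 1, v11 = 1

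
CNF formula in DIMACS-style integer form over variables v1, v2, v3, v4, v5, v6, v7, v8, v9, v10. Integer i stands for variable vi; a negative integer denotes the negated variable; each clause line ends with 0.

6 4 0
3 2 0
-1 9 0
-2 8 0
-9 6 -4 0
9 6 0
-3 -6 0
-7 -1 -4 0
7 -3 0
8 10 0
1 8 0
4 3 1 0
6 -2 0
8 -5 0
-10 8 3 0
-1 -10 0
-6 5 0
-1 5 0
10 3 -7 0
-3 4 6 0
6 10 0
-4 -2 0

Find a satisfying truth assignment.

Pure literal: v8 appears only positively; assign v8 = True.
Try v1 = True.
  then v9 is forced to True.
  then v10 is forced to False.
  then v5 is forced to True.
  then v6 is forced to True.
  then v3 is forced to False.
  then v2 is forced to True.
  then v7 is forced to False.
  then v4 is forced to False.

v1 = 1, v2 = 1, v3 = 0, v4 = 0, v5 = 1, v6 = 1, v7 = 0, v8 = 1, v9 = 1, v10 = 0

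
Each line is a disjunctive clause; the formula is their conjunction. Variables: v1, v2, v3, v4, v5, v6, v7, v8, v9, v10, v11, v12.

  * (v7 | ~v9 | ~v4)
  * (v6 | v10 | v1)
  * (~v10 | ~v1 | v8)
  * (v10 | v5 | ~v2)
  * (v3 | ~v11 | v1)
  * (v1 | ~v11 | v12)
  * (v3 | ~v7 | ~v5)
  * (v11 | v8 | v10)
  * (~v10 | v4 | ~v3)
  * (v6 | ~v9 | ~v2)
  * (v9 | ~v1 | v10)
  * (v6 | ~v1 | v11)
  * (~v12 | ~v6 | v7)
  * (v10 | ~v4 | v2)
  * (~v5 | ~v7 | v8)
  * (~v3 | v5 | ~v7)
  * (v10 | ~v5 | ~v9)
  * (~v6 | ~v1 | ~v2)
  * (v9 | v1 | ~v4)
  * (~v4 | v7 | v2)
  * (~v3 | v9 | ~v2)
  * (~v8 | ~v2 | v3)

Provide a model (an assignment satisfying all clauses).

v1=0, v2=0, v3=1, v4=1, v5=1, v6=1, v7=1, v8=1, v9=1, v10=1, v11=0, v12=0

Set v1 = False and propagate.
For the remaining variables, v2 = False, v3 = True, v4 = True, v5 = True, v6 = True, v7 = True, v8 = True, v9 = True, v10 = True, v11 = False, v12 = False works.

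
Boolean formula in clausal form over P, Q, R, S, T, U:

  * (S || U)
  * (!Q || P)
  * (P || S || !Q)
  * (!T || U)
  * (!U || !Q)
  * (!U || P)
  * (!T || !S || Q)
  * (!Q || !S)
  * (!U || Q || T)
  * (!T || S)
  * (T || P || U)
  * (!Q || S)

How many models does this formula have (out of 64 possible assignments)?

2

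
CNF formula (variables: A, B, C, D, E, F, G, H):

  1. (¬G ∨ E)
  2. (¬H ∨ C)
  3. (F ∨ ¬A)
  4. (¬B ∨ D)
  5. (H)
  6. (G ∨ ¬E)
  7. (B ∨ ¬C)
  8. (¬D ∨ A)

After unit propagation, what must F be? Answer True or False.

True

(H) is a unit clause: H = True.
(C ∨ ¬H) with H = True leaves only C, so C = True.
In (¬C ∨ B), ¬C is now false; B must hold, so B = True.
(¬B ∨ D) with B = True leaves only D, so D = True.
In (A ∨ ¬D), ¬D is now false; A must hold, so A = True.
From (F ∨ ¬A) and A = True: F = True.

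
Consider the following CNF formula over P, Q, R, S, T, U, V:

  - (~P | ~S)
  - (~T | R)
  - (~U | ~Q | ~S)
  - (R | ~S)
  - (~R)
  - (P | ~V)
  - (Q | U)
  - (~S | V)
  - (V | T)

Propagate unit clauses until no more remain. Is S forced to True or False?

False

(~R) stands alone — R = False.
In (R | ~T), R is now false; ~T must hold, so T = False.
(~S | R): since R = False, the clause reduces to (~S). S = False.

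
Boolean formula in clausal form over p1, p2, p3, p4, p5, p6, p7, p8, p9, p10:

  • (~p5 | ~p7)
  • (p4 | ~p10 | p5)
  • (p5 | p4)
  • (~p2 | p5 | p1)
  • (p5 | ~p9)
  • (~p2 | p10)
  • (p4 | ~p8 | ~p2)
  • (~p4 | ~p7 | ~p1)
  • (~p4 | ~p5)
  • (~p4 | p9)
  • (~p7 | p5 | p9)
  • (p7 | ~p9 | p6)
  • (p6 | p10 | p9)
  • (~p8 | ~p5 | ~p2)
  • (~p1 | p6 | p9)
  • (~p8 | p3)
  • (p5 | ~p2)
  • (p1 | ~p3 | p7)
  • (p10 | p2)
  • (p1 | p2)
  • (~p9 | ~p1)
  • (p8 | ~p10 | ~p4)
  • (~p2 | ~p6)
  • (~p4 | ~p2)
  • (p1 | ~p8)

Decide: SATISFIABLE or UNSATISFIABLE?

SATISFIABLE

Try p1 = True.
  then p9 is forced to False.
  then p4 is forced to False.
  then p5 is forced to True.
  then p7 is forced to False.
  then p6 is forced to True.
  then p2 is forced to False.
  then p10 is forced to True.
Set p3 = True and propagate.
p8 is now unconstrained; take p8 = False.
So p1=T  p2=F  p3=T  p4=F  p5=T  p6=T  p7=F  p8=F  p9=F  p10=T is a satisfying assignment.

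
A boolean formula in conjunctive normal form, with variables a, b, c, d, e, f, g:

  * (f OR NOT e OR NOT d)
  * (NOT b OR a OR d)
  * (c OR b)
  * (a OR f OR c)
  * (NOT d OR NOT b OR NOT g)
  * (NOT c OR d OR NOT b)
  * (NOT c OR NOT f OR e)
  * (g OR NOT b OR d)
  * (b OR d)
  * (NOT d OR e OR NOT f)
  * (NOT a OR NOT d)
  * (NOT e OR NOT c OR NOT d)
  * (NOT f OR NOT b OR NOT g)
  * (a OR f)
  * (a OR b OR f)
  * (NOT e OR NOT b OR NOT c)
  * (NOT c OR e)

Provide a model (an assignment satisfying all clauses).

a=T, b=T, c=F, d=F, e=F, f=F, g=T

Set a = True and propagate.
  then d is forced to False.
  then b is forced to True.
  then c is forced to False.
  then g is forced to True.
  then f is forced to False.
e is now unconstrained; take e = False.
Check each clause:
  1. (NOT d OR f OR NOT e) — NOT e is true.
  2. (NOT b OR d OR a) — a is true.
  3. (b OR c) — b is true.
  4. (f OR c OR a) — a is true.
  5. (NOT b OR NOT g OR NOT d) — NOT d is true.
  6. (NOT c OR NOT b OR d) — NOT c is true.
  7. (NOT f OR NOT c OR e) — NOT c is true.
  8. (NOT b OR g OR d) — g is true.
  9. (d OR b) — b is true.
  10. (e OR NOT f OR NOT d) — NOT f is true.
  11. (NOT d OR NOT a) — NOT d is true.
  12. (NOT e OR NOT d OR NOT c) — NOT e is true.
  13. (NOT b OR NOT g OR NOT f) — NOT f is true.
  14. (f OR a) — a is true.
  15. (a OR b OR f) — a is true.
  16. (NOT e OR NOT b OR NOT c) — NOT e is true.
  17. (NOT c OR e) — NOT c is true.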